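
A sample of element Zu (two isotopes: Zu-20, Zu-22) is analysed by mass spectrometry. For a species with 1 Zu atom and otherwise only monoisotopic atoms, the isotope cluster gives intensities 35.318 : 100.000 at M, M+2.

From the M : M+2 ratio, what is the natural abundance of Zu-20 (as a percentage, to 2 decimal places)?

If p is the fraction of Zu that is Zu-20, then I(M+2)/I(M) = [C(1,1)·p^0·(1−p)] / p^1 = 1·(1−p)/p = 100.000/35.318 = 2.8314
(1−p)/p = 2.8314/1 = 2.8314  ⇒  p = 1/(1 + 2.8314) = 0.2610
Zu-20: 26.10%, Zu-22: 73.90%.

26.10%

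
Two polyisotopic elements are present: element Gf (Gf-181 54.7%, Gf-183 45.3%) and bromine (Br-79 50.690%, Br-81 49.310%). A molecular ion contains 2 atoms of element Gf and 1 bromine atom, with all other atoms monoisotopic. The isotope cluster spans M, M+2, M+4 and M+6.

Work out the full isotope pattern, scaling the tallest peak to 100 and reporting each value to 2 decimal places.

Element Gf pattern (n=2): 0.299209 : 0.495582 : 0.205209
Bromine pattern (n=1): 0.5069 : 0.4931
Convolve the two distributions (both contribute in 2-u steps):
  M: 0.299209×0.5069 = 0.151669
  M+2: 0.299209×0.4931 + 0.495582×0.5069 = 0.398750
  M+4: 0.495582×0.4931 + 0.205209×0.5069 = 0.348392
  M+6: 0.205209×0.4931 = 0.101189
Scale to base peak (0.398750) = 100: 38.04 : 100.00 : 87.37 : 25.38

38.04 : 100.00 : 87.37 : 25.38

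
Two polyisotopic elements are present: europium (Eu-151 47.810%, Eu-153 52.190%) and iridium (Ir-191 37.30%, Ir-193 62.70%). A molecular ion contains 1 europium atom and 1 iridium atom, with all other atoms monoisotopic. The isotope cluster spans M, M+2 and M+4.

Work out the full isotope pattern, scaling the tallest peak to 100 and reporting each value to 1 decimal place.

36.1 : 100.0 : 66.2

Europium pattern (n=1): 0.4781 : 0.5219
Iridium pattern (n=1): 0.3730 : 0.6270
Convolve the two distributions (both contribute in 2-u steps):
  M: 0.4781×0.3730 = 0.178331
  M+2: 0.4781×0.6270 + 0.5219×0.3730 = 0.494437
  M+4: 0.5219×0.6270 = 0.327231
Scale to base peak (0.494437) = 100: 36.1 : 100.0 : 66.2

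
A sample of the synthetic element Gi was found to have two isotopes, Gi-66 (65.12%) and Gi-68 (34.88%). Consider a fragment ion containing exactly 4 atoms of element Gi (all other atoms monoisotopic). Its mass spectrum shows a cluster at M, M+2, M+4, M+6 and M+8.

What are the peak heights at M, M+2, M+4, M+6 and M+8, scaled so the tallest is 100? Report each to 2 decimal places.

46.67 : 100.00 : 80.34 : 28.69 : 3.84

Each Gi atom is independently Gi-66 (p = 0.6512) or Gi-68 (q = 0.3488); the cluster is the binomial expansion (p + q)^4.
P(M) = 0.6512^4 = 0.179828
P(M+2) = 4 × 0.6512^3 × 0.3488^1 = 0.385283
P(M+4) = 6 × 0.6512^2 × 0.3488^2 = 0.309552
P(M+6) = 4 × 0.6512^1 × 0.3488^3 = 0.110536
P(M+8) = 0.3488^4 = 0.014802
The M+2 peak is largest (0.385283); scaling to 100 gives 46.67 : 100.00 : 80.34 : 28.69 : 3.84.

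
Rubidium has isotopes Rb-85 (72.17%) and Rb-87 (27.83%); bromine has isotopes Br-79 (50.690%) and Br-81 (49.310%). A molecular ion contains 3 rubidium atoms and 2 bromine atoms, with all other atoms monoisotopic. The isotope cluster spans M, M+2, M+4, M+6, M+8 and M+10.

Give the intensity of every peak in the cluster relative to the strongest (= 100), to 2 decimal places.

Rubidium pattern (n=3): 0.37589809 : 0.43485841 : 0.16768892 : 0.02155458
Bromine pattern (n=2): 0.25694761 : 0.49990478 : 0.24314761
Convolve the two distributions (both contribute in 2-u steps):
  M: 0.37589809×0.25694761 = 0.096586
  M+2: 0.37589809×0.49990478 + 0.43485841×0.25694761 = 0.299649
  M+4: 0.37589809×0.24314761 + 0.43485841×0.49990478 + 0.16768892×0.25694761 = 0.351874
  M+6: 0.43485841×0.24314761 + 0.16768892×0.49990478 + 0.02155458×0.25694761 = 0.195102
  M+8: 0.16768892×0.24314761 + 0.02155458×0.49990478 = 0.051548
  M+10: 0.02155458×0.24314761 = 0.005241
Scale to base peak (0.351874) = 100: 27.45 : 85.16 : 100.00 : 55.45 : 14.65 : 1.49

27.45 : 85.16 : 100.00 : 55.45 : 14.65 : 1.49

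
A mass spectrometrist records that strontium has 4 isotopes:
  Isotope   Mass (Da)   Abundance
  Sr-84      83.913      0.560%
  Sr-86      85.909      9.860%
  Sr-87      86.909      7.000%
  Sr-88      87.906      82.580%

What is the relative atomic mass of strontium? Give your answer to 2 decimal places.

87.62 Da

Average mass = Σ (abundance × isotope mass) = 0.00560 × 83.913 + 0.09860 × 85.909 + 0.07000 × 86.909 + 0.82580 × 87.906
= 0.4699 + 8.4706 + 6.0836 + 72.5928 = 87.6169 Da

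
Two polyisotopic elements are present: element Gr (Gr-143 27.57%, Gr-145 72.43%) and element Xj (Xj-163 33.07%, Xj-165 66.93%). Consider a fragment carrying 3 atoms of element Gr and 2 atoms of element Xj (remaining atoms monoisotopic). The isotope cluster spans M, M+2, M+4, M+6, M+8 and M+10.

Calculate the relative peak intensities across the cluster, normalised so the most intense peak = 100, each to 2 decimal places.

Element Gr pattern (n=3): 0.02095609 : 0.16516319 : 0.43390534 : 0.37997538
Element Xj pattern (n=2): 0.10936249 : 0.44267502 : 0.44796249
Convolve the two distributions (both contribute in 2-u steps):
  M: 0.02095609×0.10936249 = 0.002292
  M+2: 0.02095609×0.44267502 + 0.16516319×0.10936249 = 0.027339
  M+4: 0.02095609×0.44796249 + 0.16516319×0.44267502 + 0.43390534×0.10936249 = 0.129954
  M+6: 0.16516319×0.44796249 + 0.43390534×0.44267502 + 0.37997538×0.10936249 = 0.307621
  M+8: 0.43390534×0.44796249 + 0.37997538×0.44267502 = 0.362579
  M+10: 0.37997538×0.44796249 = 0.170215
Scale to base peak (0.362579) = 100: 0.63 : 7.54 : 35.84 : 84.84 : 100.00 : 46.95

0.63 : 7.54 : 35.84 : 84.84 : 100.00 : 46.95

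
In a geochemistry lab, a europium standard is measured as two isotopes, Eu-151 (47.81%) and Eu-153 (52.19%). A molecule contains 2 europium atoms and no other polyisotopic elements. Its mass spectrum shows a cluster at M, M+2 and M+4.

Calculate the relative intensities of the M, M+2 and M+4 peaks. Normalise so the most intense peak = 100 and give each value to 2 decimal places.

45.80 : 100.00 : 54.58

Expanding (0.4781 + 0.5219)^2:
P(M) = 0.4781^2 = 0.228580
P(M+2) = 2 × 0.4781^1 × 0.5219^1 = 0.499041
P(M+4) = 0.5219^2 = 0.272380
The M+2 peak is largest (0.499041); scaling to 100 gives 45.80 : 100.00 : 54.58.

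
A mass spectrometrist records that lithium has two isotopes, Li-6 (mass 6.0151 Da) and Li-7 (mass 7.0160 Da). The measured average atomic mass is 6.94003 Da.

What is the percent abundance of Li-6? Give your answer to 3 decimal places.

7.590%

With x = fraction of Li-6 (so Li-7 is 1 − x):
6.0151·x + 7.0160·(1 − x) = 6.94003
(6.0151 − 7.0160)·x = 6.94003 − 7.0160
x = -0.07597 / -1.0009 = 0.07590 → 7.590% Li-6, 92.410% Li-7.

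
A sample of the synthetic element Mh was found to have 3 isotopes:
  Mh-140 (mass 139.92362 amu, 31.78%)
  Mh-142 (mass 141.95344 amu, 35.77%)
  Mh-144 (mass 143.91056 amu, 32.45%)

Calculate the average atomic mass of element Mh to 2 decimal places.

141.94 amu

Weight each isotope mass by its fractional abundance: 0.3178 × 139.92362 + 0.3577 × 141.95344 + 0.3245 × 143.91056
= 44.467726 + 50.776745 + 46.698977 = 141.943448 amu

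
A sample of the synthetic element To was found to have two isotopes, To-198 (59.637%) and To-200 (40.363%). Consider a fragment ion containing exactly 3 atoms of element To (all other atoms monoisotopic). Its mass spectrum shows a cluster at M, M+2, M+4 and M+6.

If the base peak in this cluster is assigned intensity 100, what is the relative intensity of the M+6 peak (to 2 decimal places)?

15.27

Term probabilities: M 0.2121, M+2 0.4307, M+4 0.2915, M+6 0.0658. Base peak = M+2.
P(M+2) = C(3,1) × 0.59637^2 × 0.40363^1 = 3 × 0.35565718 × 0.40363 = 0.430662 (base)
P(M+6) = C(3,3) × 0.59637^0 × 0.40363^3 = 1 × 1.0000 × 0.06575826 = 0.065758
Relative intensity = 0.065758 / 0.430662 × 100 = 15.27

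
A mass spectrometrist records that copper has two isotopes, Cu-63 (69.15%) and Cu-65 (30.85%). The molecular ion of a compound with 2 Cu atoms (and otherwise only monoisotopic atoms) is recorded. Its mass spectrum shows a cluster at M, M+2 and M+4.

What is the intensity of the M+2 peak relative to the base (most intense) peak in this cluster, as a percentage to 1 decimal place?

Binomial terms of (0.6915 + 0.3085)^2: M 0.4782, M+2 0.4267, M+4 0.0952 → M is the base peak.
P(M) = C(2,0) × 0.6915^2 × 0.3085^0 = 1 × 0.47817225 × 1.0000 = 0.478172 (base)
P(M+2) = C(2,1) × 0.6915^1 × 0.3085^1 = 2 × 0.6915 × 0.3085 = 0.426656
Relative intensity = 0.426656 / 0.478172 × 100 = 89.2

89.2%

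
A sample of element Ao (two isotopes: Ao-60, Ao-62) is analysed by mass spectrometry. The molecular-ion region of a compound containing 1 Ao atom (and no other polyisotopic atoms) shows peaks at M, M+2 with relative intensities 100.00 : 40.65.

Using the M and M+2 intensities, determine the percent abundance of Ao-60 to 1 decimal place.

71.1%

Let p = fractional abundance of Ao-60. I(M+2)/I(M) = [C(1,1)·p^0·(1−p)] / p^1 = 1·(1−p)/p = 40.65/100.00 = 0.4065
(1−p)/p = 0.4065/1 = 0.4065  ⇒  p = 1/(1 + 0.4065) = 0.7110
Ao-60: 71.1%, Ao-62: 28.9%.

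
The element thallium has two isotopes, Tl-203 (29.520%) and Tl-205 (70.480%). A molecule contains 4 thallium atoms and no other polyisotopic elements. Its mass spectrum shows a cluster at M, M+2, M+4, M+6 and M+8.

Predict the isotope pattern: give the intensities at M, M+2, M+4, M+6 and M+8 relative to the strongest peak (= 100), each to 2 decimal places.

The 4 Tl atoms are independent, so intensities follow the terms of (0.29520 + 0.70480)^4.
P(M) = 0.29520^4 = 0.007594
P(M+2) = 4 × 0.29520^3 × 0.70480^1 = 0.072523
P(M+4) = 6 × 0.29520^2 × 0.70480^2 = 0.259726
P(M+6) = 4 × 0.29520^1 × 0.70480^3 = 0.413403
P(M+8) = 0.70480^4 = 0.246754
The M+6 peak is largest (0.413403); scaling to 100 gives 1.84 : 17.54 : 62.83 : 100.00 : 59.69.

1.84 : 17.54 : 62.83 : 100.00 : 59.69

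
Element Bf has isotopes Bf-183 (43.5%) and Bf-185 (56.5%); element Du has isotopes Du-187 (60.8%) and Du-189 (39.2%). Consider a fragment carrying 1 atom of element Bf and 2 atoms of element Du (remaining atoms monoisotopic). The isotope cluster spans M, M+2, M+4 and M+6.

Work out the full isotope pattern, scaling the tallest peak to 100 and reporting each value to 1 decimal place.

38.6 : 100.0 : 80.8 : 20.9

Element Bf pattern (n=1): 0.4350 : 0.5650
Element Du pattern (n=2): 0.369664 : 0.476672 : 0.153664
Convolve the two distributions (both contribute in 2-u steps):
  M: 0.4350×0.369664 = 0.160804
  M+2: 0.4350×0.476672 + 0.5650×0.369664 = 0.416212
  M+4: 0.4350×0.153664 + 0.5650×0.476672 = 0.336164
  M+6: 0.5650×0.153664 = 0.086820
Scale to base peak (0.416212) = 100: 38.6 : 100.0 : 80.8 : 20.9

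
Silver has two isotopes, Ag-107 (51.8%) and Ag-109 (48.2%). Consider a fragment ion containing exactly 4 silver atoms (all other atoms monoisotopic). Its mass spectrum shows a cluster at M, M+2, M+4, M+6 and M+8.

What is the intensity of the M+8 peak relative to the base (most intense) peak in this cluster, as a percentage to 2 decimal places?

14.43%

(0.518 + 0.482)^4 gives M 0.0720, M+2 0.2680, M+4 0.3740, M+6 0.2320, M+8 0.0540; the largest is M+4.
P(M+4) = C(4,2) × 0.518^2 × 0.482^2 = 6 × 0.268324 × 0.232324 = 0.374029 (base)
P(M+8) = C(4,4) × 0.518^0 × 0.482^4 = 1 × 1.0000 × 0.05397444 = 0.053974
Relative intensity = 0.053974 / 0.374029 × 100 = 14.43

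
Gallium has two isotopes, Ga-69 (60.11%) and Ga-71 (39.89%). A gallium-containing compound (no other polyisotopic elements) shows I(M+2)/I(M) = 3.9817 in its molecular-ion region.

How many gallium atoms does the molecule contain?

6

The M+2/M ratio from n Ga atoms is n · q/p = n · 0.3989/0.6011.
n = 3.9817 × 0.6011/0.3989 = 6.00 ≈ 6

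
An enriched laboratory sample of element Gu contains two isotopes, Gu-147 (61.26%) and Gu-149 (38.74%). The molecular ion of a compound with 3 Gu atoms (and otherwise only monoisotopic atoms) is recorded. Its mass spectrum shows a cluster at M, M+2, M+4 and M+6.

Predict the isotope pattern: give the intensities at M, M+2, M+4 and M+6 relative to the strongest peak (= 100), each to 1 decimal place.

Expanding (0.6126 + 0.3874)^3:
P(M) = 0.6126^3 = 0.229896
P(M+2) = 3 × 0.6126^2 × 0.3874^1 = 0.436149
P(M+4) = 3 × 0.6126^1 × 0.3874^2 = 0.275815
P(M+6) = 0.3874^3 = 0.058141
The M+2 peak is largest (0.436149); scaling to 100 gives 52.7 : 100.0 : 63.2 : 13.3.

52.7 : 100.0 : 63.2 : 13.3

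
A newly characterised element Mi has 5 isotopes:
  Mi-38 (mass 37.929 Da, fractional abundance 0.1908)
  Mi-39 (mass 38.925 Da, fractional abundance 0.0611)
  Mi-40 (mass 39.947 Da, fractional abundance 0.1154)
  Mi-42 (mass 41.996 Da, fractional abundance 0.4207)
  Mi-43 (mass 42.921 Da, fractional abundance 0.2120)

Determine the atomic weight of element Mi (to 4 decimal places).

Ar = Σ fᵢ·mᵢ = 0.1908 × 37.929 + 0.0611 × 38.925 + 0.1154 × 39.947 + 0.4207 × 41.996 + 0.2120 × 42.921
= 7.23685 + 2.37832 + 4.60988 + 17.66772 + 9.09925 = 40.99202 Da

40.9920 Da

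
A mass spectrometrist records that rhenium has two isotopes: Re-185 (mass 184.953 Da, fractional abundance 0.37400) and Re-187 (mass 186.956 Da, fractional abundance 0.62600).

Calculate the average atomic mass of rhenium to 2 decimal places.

Average mass = Σ (abundance × isotope mass) = 0.37400 × 184.953 + 0.62600 × 186.956
= 69.1724 + 117.0345 = 186.2069 Da

186.21 Da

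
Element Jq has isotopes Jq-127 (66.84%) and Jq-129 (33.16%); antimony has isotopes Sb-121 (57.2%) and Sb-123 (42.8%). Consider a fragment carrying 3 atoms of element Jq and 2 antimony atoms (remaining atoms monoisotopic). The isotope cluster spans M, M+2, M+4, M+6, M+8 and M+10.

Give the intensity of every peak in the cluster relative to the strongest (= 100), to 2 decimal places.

28.36 : 84.66 : 100.00 : 58.44 : 16.91 : 1.94

Element Jq pattern (n=3): 0.29861342 : 0.44443542 : 0.2204889 : 0.03646226
Antimony pattern (n=2): 0.327184 : 0.489632 : 0.183184
Convolve the two distributions (both contribute in 2-u steps):
  M: 0.29861342×0.327184 = 0.097702
  M+2: 0.29861342×0.489632 + 0.44443542×0.327184 = 0.291623
  M+4: 0.29861342×0.183184 + 0.44443542×0.489632 + 0.2204889×0.327184 = 0.344451
  M+6: 0.44443542×0.183184 + 0.2204889×0.489632 + 0.03646226×0.327184 = 0.201302
  M+8: 0.2204889×0.183184 + 0.03646226×0.489632 = 0.058243
  M+10: 0.03646226×0.183184 = 0.006679
Scale to base peak (0.344451) = 100: 28.36 : 84.66 : 100.00 : 58.44 : 16.91 : 1.94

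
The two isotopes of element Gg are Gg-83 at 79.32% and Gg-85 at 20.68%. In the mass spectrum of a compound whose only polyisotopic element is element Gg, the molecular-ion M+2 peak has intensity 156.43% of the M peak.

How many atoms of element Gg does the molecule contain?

The M+2/M ratio from n Gg atoms is n · q/p = n · 0.2068/0.7932.
n = 1.5643 × 0.7932/0.2068 = 6.00 ≈ 6

6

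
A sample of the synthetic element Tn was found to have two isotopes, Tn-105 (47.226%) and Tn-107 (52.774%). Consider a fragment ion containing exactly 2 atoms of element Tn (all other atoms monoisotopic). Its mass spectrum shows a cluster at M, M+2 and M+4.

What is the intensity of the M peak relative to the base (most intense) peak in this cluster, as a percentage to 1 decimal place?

(0.47226 + 0.52774)^2 gives M 0.2230, M+2 0.4985, M+4 0.2785; the largest is M+2.
P(M+2) = C(2,1) × 0.47226^1 × 0.52774^1 = 2 × 0.47226 × 0.52774 = 0.498461 (base)
P(M) = C(2,0) × 0.47226^2 × 0.52774^0 = 1 × 0.22302951 × 1.0000 = 0.223030
Relative intensity = 0.223030 / 0.498461 × 100 = 44.7

44.7%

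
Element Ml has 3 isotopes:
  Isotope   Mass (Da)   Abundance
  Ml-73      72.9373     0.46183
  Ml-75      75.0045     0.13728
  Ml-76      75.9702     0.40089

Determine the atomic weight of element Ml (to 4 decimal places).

The abundance-weighted mean is 0.46183 × 72.9373 + 0.13728 × 75.0045 + 0.40089 × 75.9702
= 33.68463 + 10.29662 + 30.45569 = 74.43694 Da

74.4369 Da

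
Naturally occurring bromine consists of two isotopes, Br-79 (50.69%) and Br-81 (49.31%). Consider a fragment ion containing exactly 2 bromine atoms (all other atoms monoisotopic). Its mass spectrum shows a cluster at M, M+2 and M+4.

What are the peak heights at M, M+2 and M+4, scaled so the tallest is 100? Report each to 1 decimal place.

51.4 : 100.0 : 48.6

Expanding (0.5069 + 0.4931)^2:
P(M) = 0.5069^2 = 0.256948
P(M+2) = 2 × 0.5069^1 × 0.4931^1 = 0.499905
P(M+4) = 0.4931^2 = 0.243148
The M+2 peak is largest (0.499905); scaling to 100 gives 51.4 : 100.0 : 48.6.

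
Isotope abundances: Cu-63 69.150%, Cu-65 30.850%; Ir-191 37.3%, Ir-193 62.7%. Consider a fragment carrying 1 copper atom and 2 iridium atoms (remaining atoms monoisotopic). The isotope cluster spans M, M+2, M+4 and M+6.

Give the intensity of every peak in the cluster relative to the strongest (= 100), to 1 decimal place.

Copper pattern (n=1): 0.6915 : 0.3085
Iridium pattern (n=2): 0.139129 : 0.467742 : 0.393129
Convolve the two distributions (both contribute in 2-u steps):
  M: 0.6915×0.139129 = 0.096208
  M+2: 0.6915×0.467742 + 0.3085×0.139129 = 0.366365
  M+4: 0.6915×0.393129 + 0.3085×0.467742 = 0.416147
  M+6: 0.3085×0.393129 = 0.121280
Scale to base peak (0.416147) = 100: 23.1 : 88.0 : 100.0 : 29.1

23.1 : 88.0 : 100.0 : 29.1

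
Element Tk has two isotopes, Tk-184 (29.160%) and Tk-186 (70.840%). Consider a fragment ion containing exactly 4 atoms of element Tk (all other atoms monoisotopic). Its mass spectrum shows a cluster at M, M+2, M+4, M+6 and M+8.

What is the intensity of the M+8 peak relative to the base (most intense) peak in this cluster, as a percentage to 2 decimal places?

60.73%

(0.29160 + 0.70840)^4 gives M 0.0072, M+2 0.0703, M+4 0.2560, M+6 0.4147, M+8 0.2518; the largest is M+6.
P(M+6) = C(4,3) × 0.29160^1 × 0.70840^3 = 4 × 0.2916 × 0.35549677 = 0.414651 (base)
P(M+8) = C(4,4) × 0.29160^0 × 0.70840^4 = 1 × 1.0000 × 0.25183391 = 0.251834
Relative intensity = 0.251834 / 0.414651 × 100 = 60.73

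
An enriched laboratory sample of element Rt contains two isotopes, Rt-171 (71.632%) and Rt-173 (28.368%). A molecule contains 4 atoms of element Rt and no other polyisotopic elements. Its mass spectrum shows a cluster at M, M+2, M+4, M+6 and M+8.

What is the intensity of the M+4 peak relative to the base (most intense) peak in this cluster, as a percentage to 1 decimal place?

Binomial terms of (0.71632 + 0.28368)^4: M 0.2633, M+2 0.4171, M+4 0.2478, M+6 0.0654, M+8 0.0065 → M+2 is the base peak.
P(M+2) = C(4,1) × 0.71632^3 × 0.28368^1 = 4 × 0.36755407 × 0.28368 = 0.417071 (base)
P(M+4) = C(4,2) × 0.71632^2 × 0.28368^2 = 6 × 0.51311434 × 0.08047434 = 0.247755
Relative intensity = 0.247755 / 0.417071 × 100 = 59.4

59.4%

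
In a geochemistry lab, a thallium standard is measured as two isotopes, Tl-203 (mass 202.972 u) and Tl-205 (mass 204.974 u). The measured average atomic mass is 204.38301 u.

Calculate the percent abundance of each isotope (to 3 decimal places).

Writing the weighted mean with unknown fraction x of Tl-203:
202.972·x + 204.974·(1 − x) = 204.38301
(202.972 − 204.974)·x = 204.38301 − 204.974
x = -0.59099 / -2.002 = 0.29520 → 29.520% Tl-203, 70.480% Tl-205.

Tl-203: 29.520%, Tl-205: 70.480%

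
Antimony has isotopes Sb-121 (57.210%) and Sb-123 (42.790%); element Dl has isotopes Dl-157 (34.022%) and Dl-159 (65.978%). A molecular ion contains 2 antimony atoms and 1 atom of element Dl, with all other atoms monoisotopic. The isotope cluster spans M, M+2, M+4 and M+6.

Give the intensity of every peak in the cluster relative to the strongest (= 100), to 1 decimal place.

28.9 : 99.3 : 100.0 : 31.4

Antimony pattern (n=2): 0.32729841 : 0.48960318 : 0.18309841
Element Dl pattern (n=1): 0.34022 : 0.65978
Convolve the two distributions (both contribute in 2-u steps):
  M: 0.32729841×0.34022 = 0.111353
  M+2: 0.32729841×0.65978 + 0.48960318×0.34022 = 0.382518
  M+4: 0.48960318×0.65978 + 0.18309841×0.34022 = 0.385324
  M+6: 0.18309841×0.65978 = 0.120805
Scale to base peak (0.385324) = 100: 28.9 : 99.3 : 100.0 : 31.4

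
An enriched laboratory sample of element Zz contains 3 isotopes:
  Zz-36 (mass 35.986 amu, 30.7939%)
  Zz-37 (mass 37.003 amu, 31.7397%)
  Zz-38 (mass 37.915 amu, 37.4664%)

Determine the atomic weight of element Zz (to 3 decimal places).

Ar = Σ fᵢ·mᵢ = 0.307939 × 35.986 + 0.317397 × 37.003 + 0.374664 × 37.915
= 11.0815 + 11.7446 + 14.2054 = 37.0315 amu

37.032 amu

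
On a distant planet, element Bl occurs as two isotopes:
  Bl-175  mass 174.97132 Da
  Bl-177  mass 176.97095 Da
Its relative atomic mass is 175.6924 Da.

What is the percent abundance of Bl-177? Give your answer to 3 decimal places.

Let x be the fractional abundance of Bl-175; then Bl-177 has abundance 1 − x.
174.97132·x + 176.97095·(1 − x) = 175.6924
(174.97132 − 176.97095)·x = 175.6924 − 176.97095
x = -1.27855 / -1.99963 = 0.63939 → 63.939% Bl-175, 36.061% Bl-177.

36.061%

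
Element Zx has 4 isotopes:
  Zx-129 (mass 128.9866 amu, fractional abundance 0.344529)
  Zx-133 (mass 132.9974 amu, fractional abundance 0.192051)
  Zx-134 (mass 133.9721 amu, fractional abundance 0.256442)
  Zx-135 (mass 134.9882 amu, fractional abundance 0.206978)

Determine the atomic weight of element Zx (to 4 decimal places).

132.2776 amu

Weight each isotope mass by its fractional abundance: 0.344529 × 128.9866 + 0.192051 × 132.9974 + 0.256442 × 133.9721 + 0.206978 × 134.9882
= 44.43962 + 25.54228 + 34.35607 + 27.93959 = 132.27756 amu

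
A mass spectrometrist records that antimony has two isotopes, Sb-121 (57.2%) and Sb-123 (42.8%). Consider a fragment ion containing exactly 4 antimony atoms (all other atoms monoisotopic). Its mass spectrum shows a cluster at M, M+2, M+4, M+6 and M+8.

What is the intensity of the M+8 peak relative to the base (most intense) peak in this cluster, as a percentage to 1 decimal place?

Binomial terms of (0.572 + 0.428)^4: M 0.1070, M+2 0.3204, M+4 0.3596, M+6 0.1794, M+8 0.0336 → M+4 is the base peak.
P(M+4) = C(4,2) × 0.572^2 × 0.428^2 = 6 × 0.327184 × 0.183184 = 0.359609 (base)
P(M+8) = C(4,4) × 0.572^0 × 0.428^4 = 1 × 1.0000 × 0.03355638 = 0.033556
Relative intensity = 0.033556 / 0.359609 × 100 = 9.3

9.3%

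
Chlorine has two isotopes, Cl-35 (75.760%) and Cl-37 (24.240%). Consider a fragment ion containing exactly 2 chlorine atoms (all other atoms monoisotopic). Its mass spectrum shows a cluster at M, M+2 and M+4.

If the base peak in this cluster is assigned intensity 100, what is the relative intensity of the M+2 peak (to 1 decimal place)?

Term probabilities: M 0.5740, M+2 0.3673, M+4 0.0588. Base peak = M.
P(M) = C(2,0) × 0.75760^2 × 0.24240^0 = 1 × 0.57395776 × 1.0000 = 0.573958 (base)
P(M+2) = C(2,1) × 0.75760^1 × 0.24240^1 = 2 × 0.7576 × 0.2424 = 0.367284
Relative intensity = 0.367284 / 0.573958 × 100 = 64.0

64.0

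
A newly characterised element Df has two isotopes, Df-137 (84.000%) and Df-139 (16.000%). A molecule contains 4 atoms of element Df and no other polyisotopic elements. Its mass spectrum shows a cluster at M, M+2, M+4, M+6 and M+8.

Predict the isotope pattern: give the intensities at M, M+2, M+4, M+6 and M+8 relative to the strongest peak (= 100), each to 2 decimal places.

100.00 : 76.19 : 21.77 : 2.76 : 0.13

Each Df atom is independently Df-137 (p = 0.84000) or Df-139 (q = 0.16000); the cluster is the binomial expansion (p + q)^4.
P(M) = 0.84000^4 = 0.497871
P(M+2) = 4 × 0.84000^3 × 0.16000^1 = 0.379331
P(M+4) = 6 × 0.84000^2 × 0.16000^2 = 0.108380
P(M+6) = 4 × 0.84000^1 × 0.16000^3 = 0.013763
P(M+8) = 0.16000^4 = 0.000655
The M peak is largest (0.497871); scaling to 100 gives 100.00 : 76.19 : 21.77 : 2.76 : 0.13.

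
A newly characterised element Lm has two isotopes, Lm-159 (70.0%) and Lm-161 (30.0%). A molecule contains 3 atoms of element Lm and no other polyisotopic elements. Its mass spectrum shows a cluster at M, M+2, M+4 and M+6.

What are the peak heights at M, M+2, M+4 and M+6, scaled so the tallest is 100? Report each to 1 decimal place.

The 3 Lm atoms are independent, so intensities follow the terms of (0.700 + 0.300)^3.
P(M) = 0.700^3 = 0.343000
P(M+2) = 3 × 0.700^2 × 0.300^1 = 0.441000
P(M+4) = 3 × 0.700^1 × 0.300^2 = 0.189000
P(M+6) = 0.300^3 = 0.027000
The M+2 peak is largest (0.441000); scaling to 100 gives 77.8 : 100.0 : 42.9 : 6.1.

77.8 : 100.0 : 42.9 : 6.1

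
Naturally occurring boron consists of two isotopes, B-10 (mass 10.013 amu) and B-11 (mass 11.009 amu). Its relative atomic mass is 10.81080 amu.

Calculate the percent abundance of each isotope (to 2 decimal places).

With x = fraction of B-10 (so B-11 is 1 − x):
10.013·x + 11.009·(1 − x) = 10.81080
(10.013 − 11.009)·x = 10.81080 − 11.009
x = -0.19820 / -0.996 = 0.19900 → 19.90% B-10, 80.10% B-11.

B-10: 19.90%, B-11: 80.10%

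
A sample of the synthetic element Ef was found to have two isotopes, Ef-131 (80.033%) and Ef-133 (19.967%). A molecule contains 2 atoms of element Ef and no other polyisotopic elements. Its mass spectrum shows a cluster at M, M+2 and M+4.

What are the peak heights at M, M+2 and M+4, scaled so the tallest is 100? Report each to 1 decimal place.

100.0 : 49.9 : 6.2

Expanding (0.80033 + 0.19967)^2:
P(M) = 0.80033^2 = 0.640528
P(M+2) = 2 × 0.80033^1 × 0.19967^1 = 0.319604
P(M+4) = 0.19967^2 = 0.039868
The M peak is largest (0.640528); scaling to 100 gives 100.0 : 49.9 : 6.2.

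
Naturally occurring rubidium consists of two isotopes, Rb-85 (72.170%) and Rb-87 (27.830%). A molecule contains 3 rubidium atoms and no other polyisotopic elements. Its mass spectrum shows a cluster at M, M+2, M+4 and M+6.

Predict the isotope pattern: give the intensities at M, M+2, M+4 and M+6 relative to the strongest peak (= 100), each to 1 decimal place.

86.4 : 100.0 : 38.6 : 5.0

Each Rb atom is independently Rb-85 (p = 0.72170) or Rb-87 (q = 0.27830); the cluster is the binomial expansion (p + q)^3.
P(M) = 0.72170^3 = 0.375898
P(M+2) = 3 × 0.72170^2 × 0.27830^1 = 0.434858
P(M+4) = 3 × 0.72170^1 × 0.27830^2 = 0.167689
P(M+6) = 0.27830^3 = 0.021555
The M+2 peak is largest (0.434858); scaling to 100 gives 86.4 : 100.0 : 38.6 : 5.0.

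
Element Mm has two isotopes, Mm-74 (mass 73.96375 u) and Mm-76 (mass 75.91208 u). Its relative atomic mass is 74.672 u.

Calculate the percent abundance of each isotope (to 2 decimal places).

Mm-74: 63.65%, Mm-76: 36.35%

Writing the weighted mean with unknown fraction x of Mm-74:
73.96375·x + 75.91208·(1 − x) = 74.672
(73.96375 − 75.91208)·x = 74.672 − 75.91208
x = -1.24008 / -1.94833 = 0.63648 → 63.65% Mm-74, 36.35% Mm-76.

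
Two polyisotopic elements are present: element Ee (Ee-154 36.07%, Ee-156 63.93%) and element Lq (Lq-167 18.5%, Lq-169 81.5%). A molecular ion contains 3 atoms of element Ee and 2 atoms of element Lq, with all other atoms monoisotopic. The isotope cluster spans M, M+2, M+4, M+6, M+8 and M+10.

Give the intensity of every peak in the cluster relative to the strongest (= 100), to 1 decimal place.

0.4 : 6.1 : 32.6 : 82.7 : 100.0 : 46.6

Element Ee pattern (n=3): 0.04692869 : 0.2495274 : 0.44225913 : 0.26128478
Element Lq pattern (n=2): 0.034225 : 0.30155 : 0.664225
Convolve the two distributions (both contribute in 2-u steps):
  M: 0.04692869×0.034225 = 0.001606
  M+2: 0.04692869×0.30155 + 0.2495274×0.034225 = 0.022691
  M+4: 0.04692869×0.664225 + 0.2495274×0.30155 + 0.44225913×0.034225 = 0.121553
  M+6: 0.2495274×0.664225 + 0.44225913×0.30155 + 0.26128478×0.034225 = 0.308048
  M+8: 0.44225913×0.664225 + 0.26128478×0.30155 = 0.372550
  M+10: 0.26128478×0.664225 = 0.173552
Scale to base peak (0.372550) = 100: 0.4 : 6.1 : 32.6 : 82.7 : 100.0 : 46.6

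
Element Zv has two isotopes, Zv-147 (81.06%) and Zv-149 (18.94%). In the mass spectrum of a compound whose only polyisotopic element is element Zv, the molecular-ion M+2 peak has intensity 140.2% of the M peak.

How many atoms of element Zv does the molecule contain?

6

With n Zv atoms, P(M+2)/P(M) = C(n,1)·p^(n−1)q / p^n = n·q/p = n · 0.1894/0.8106.
n = 1.402 × 0.8106/0.1894 = 6.00 ≈ 6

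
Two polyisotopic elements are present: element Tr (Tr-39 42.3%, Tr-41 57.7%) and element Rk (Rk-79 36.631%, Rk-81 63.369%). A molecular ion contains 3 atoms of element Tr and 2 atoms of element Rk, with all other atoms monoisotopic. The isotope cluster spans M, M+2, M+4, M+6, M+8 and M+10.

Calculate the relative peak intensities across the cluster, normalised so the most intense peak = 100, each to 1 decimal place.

Element Tr pattern (n=3): 0.07568697 : 0.3097261 : 0.4224869 : 0.19210003
Element Rk pattern (n=2): 0.13418302 : 0.46425397 : 0.40156302
Convolve the two distributions (both contribute in 2-u steps):
  M: 0.07568697×0.13418302 = 0.010156
  M+2: 0.07568697×0.46425397 + 0.3097261×0.13418302 = 0.076698
  M+4: 0.07568697×0.40156302 + 0.3097261×0.46425397 + 0.4224869×0.13418302 = 0.230875
  M+6: 0.3097261×0.40156302 + 0.4224869×0.46425397 + 0.19210003×0.13418302 = 0.346292
  M+8: 0.4224869×0.40156302 + 0.19210003×0.46425397 = 0.258838
  M+10: 0.19210003×0.40156302 = 0.077140
Scale to base peak (0.346292) = 100: 2.9 : 22.1 : 66.7 : 100.0 : 74.7 : 22.3

2.9 : 22.1 : 66.7 : 100.0 : 74.7 : 22.3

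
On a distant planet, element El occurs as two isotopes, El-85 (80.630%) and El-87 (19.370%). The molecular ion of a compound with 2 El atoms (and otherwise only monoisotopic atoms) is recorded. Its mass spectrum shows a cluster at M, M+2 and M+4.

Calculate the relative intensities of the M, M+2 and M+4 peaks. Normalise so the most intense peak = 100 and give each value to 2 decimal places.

100.00 : 48.05 : 5.77

The 2 El atoms are independent, so intensities follow the terms of (0.80630 + 0.19370)^2.
P(M) = 0.80630^2 = 0.650120
P(M+2) = 2 × 0.80630^1 × 0.19370^1 = 0.312361
P(M+4) = 0.19370^2 = 0.037520
The M peak is largest (0.650120); scaling to 100 gives 100.00 : 48.05 : 5.77.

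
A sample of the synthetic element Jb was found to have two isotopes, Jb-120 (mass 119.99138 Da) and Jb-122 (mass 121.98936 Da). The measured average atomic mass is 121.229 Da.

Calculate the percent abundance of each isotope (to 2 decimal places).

Writing the weighted mean with unknown fraction x of Jb-120:
119.99138·x + 121.98936·(1 − x) = 121.229
(119.99138 − 121.98936)·x = 121.229 − 121.98936
x = -0.76036 / -1.99798 = 0.38056 → 38.06% Jb-120, 61.94% Jb-122.

Jb-120: 38.06%, Jb-122: 61.94%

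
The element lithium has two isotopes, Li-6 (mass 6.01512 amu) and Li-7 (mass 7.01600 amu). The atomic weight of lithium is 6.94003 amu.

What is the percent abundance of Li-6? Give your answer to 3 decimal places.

Let x be the fractional abundance of Li-6; then Li-7 has abundance 1 − x.
6.01512·x + 7.01600·(1 − x) = 6.94003
(6.01512 − 7.01600)·x = 6.94003 − 7.01600
x = -0.07597 / -1.00088 = 0.07590 → 7.590% Li-6, 92.410% Li-7.

7.590%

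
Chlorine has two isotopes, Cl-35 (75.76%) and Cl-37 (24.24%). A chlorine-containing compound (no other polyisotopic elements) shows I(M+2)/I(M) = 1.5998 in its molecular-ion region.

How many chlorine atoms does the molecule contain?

With n Cl atoms, P(M+2)/P(M) = C(n,1)·p^(n−1)q / p^n = n·q/p = n · 0.2424/0.7576.
n = 1.5998 × 0.7576/0.2424 = 5.00 ≈ 5

5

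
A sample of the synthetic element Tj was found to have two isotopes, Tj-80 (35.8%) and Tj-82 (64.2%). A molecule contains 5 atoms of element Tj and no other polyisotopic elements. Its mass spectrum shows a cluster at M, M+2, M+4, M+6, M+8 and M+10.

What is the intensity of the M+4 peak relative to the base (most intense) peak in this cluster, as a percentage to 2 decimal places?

55.76%

(0.358 + 0.642)^5 gives M 0.0059, M+2 0.0527, M+4 0.1891, M+6 0.3391, M+8 0.3041, M+10 0.1091; the largest is M+6.
P(M+6) = C(5,3) × 0.358^2 × 0.642^3 = 10 × 0.128164 × 0.26460929 = 0.339134 (base)
P(M+4) = C(5,2) × 0.358^3 × 0.642^2 = 10 × 0.04588271 × 0.412164 = 0.189112
Relative intensity = 0.189112 / 0.339134 × 100 = 55.76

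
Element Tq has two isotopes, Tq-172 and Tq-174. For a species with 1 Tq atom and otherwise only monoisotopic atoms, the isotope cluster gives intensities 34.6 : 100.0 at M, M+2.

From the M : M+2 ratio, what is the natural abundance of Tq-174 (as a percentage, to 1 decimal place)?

74.3%

Let p = fractional abundance of Tq-172. I(M+2)/I(M) = [C(1,1)·p^0·(1−p)] / p^1 = 1·(1−p)/p = 100.0/34.6 = 2.8902
(1−p)/p = 2.8902/1 = 2.8902  ⇒  p = 1/(1 + 2.8902) = 0.2571
Tq-172: 25.7%, Tq-174: 74.3%.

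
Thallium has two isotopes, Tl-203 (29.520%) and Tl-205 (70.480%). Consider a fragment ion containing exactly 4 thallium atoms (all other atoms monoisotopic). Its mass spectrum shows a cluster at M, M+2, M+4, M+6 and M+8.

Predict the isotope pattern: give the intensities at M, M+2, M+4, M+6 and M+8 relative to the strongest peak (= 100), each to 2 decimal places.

The 4 Tl atoms are independent, so intensities follow the terms of (0.29520 + 0.70480)^4.
P(M) = 0.29520^4 = 0.007594
P(M+2) = 4 × 0.29520^3 × 0.70480^1 = 0.072523
P(M+4) = 6 × 0.29520^2 × 0.70480^2 = 0.259726
P(M+6) = 4 × 0.29520^1 × 0.70480^3 = 0.413403
P(M+8) = 0.70480^4 = 0.246754
The M+6 peak is largest (0.413403); scaling to 100 gives 1.84 : 17.54 : 62.83 : 100.00 : 59.69.

1.84 : 17.54 : 62.83 : 100.00 : 59.69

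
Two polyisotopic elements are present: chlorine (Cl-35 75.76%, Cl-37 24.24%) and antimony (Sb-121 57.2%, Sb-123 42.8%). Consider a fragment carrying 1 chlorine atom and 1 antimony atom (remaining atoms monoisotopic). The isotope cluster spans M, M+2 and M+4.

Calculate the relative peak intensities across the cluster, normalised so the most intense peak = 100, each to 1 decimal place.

Chlorine pattern (n=1): 0.7576 : 0.2424
Antimony pattern (n=1): 0.5720 : 0.4280
Convolve the two distributions (both contribute in 2-u steps):
  M: 0.7576×0.5720 = 0.433347
  M+2: 0.7576×0.4280 + 0.2424×0.5720 = 0.462906
  M+4: 0.2424×0.4280 = 0.103747
Scale to base peak (0.462906) = 100: 93.6 : 100.0 : 22.4

93.6 : 100.0 : 22.4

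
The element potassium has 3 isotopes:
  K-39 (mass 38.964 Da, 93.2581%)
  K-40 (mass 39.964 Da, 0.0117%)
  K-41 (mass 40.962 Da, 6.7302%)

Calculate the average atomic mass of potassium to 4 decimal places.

39.0986 Da

Ar = Σ fᵢ·mᵢ = 0.932581 × 38.964 + 0.000117 × 39.964 + 0.067302 × 40.962
= 36.33709 + 0.00468 + 2.75682 = 39.09859 Da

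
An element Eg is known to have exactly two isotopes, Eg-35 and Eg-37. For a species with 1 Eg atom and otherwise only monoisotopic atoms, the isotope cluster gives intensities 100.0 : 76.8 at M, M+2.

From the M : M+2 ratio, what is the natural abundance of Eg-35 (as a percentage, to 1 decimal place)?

Write p for the Eg-35 fraction. I(M+2)/I(M) = [C(1,1)·p^0·(1−p)] / p^1 = 1·(1−p)/p = 76.8/100.0 = 0.7680
(1−p)/p = 0.7680/1 = 0.7680  ⇒  p = 1/(1 + 0.7680) = 0.5656
Eg-35: 56.6%, Eg-37: 43.4%.

56.6%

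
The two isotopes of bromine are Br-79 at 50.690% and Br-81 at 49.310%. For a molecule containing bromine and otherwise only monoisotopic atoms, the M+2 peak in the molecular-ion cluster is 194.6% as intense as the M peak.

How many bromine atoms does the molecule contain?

2

With n Br atoms, P(M+2)/P(M) = C(n,1)·p^(n−1)q / p^n = n·q/p = n · 0.49310/0.50690.
n = 1.946 × 0.50690/0.49310 = 2.00 ≈ 2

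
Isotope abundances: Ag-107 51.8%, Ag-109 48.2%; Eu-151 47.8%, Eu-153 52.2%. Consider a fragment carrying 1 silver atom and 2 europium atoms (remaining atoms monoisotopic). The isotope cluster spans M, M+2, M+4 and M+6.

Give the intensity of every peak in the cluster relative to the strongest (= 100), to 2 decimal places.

Silver pattern (n=1): 0.5180 : 0.4820
Europium pattern (n=2): 0.228484 : 0.499032 : 0.272484
Convolve the two distributions (both contribute in 2-u steps):
  M: 0.5180×0.228484 = 0.118355
  M+2: 0.5180×0.499032 + 0.4820×0.228484 = 0.368628
  M+4: 0.5180×0.272484 + 0.4820×0.499032 = 0.381680
  M+6: 0.4820×0.272484 = 0.131337
Scale to base peak (0.381680) = 100: 31.01 : 96.58 : 100.00 : 34.41

31.01 : 96.58 : 100.00 : 34.41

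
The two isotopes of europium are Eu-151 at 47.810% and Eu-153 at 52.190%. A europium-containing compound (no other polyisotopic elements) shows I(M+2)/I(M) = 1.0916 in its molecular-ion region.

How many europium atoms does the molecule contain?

1

With n Eu atoms, P(M+2)/P(M) = C(n,1)·p^(n−1)q / p^n = n·q/p = n · 0.52190/0.47810.
n = 1.0916 × 0.47810/0.52190 = 1.00 ≈ 1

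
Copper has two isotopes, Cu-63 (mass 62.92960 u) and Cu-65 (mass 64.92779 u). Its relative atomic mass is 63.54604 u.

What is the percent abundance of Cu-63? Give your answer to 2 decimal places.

69.15%

Let x be the fractional abundance of Cu-63; then Cu-65 has abundance 1 − x.
62.92960·x + 64.92779·(1 − x) = 63.54604
(62.92960 − 64.92779)·x = 63.54604 − 64.92779
x = -1.38175 / -1.99819 = 0.69150 → 69.15% Cu-63, 30.85% Cu-65.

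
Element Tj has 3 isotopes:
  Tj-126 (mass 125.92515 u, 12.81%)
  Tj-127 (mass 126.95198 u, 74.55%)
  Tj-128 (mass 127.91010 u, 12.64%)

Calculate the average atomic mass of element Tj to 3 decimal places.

Ar = Σ fᵢ·mᵢ = 0.1281 × 125.92515 + 0.7455 × 126.95198 + 0.1264 × 127.91010
= 16.131012 + 94.642701 + 16.167837 = 126.941550 u

126.942 u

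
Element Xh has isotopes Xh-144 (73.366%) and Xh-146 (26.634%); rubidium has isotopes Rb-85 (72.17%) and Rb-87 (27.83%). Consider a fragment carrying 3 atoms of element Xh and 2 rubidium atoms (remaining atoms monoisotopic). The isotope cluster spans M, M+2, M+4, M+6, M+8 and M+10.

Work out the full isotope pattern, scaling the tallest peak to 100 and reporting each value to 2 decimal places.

Element Xh pattern (n=3): 0.39489763 : 0.4300781 : 0.15613091 : 0.01889336
Rubidium pattern (n=2): 0.52085089 : 0.40169822 : 0.07745089
Convolve the two distributions (both contribute in 2-u steps):
  M: 0.39489763×0.52085089 = 0.205683
  M+2: 0.39489763×0.40169822 + 0.4300781×0.52085089 = 0.382636
  M+4: 0.39489763×0.07745089 + 0.4300781×0.40169822 + 0.15613091×0.52085089 = 0.284668
  M+6: 0.4300781×0.07745089 + 0.15613091×0.40169822 + 0.01889336×0.52085089 = 0.105868
  M+8: 0.15613091×0.07745089 + 0.01889336×0.40169822 = 0.019682
  M+10: 0.01889336×0.07745089 = 0.001463
Scale to base peak (0.382636) = 100: 53.75 : 100.00 : 74.40 : 27.67 : 5.14 : 0.38

53.75 : 100.00 : 74.40 : 27.67 : 5.14 : 0.38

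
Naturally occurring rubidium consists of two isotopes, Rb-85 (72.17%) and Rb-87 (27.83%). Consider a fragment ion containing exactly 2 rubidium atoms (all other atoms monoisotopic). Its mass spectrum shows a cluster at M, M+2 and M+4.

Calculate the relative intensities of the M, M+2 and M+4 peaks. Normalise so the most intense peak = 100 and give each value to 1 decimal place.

100.0 : 77.1 : 14.9

Each Rb atom is independently Rb-85 (p = 0.7217) or Rb-87 (q = 0.2783); the cluster is the binomial expansion (p + q)^2.
P(M) = 0.7217^2 = 0.520851
P(M+2) = 2 × 0.7217^1 × 0.2783^1 = 0.401698
P(M+4) = 0.2783^2 = 0.077451
The M peak is largest (0.520851); scaling to 100 gives 100.0 : 77.1 : 14.9.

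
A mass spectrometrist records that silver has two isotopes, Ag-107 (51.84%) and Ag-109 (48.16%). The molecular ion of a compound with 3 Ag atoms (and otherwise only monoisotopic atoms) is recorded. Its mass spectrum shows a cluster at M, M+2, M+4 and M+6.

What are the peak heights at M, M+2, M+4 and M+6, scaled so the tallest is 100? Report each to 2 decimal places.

Each Ag atom is independently Ag-107 (p = 0.5184) or Ag-109 (q = 0.4816); the cluster is the binomial expansion (p + q)^3.
P(M) = 0.5184^3 = 0.139314
P(M+2) = 3 × 0.5184^2 × 0.4816^1 = 0.388273
P(M+4) = 3 × 0.5184^1 × 0.4816^2 = 0.360711
P(M+6) = 0.4816^3 = 0.111702
The M+2 peak is largest (0.388273); scaling to 100 gives 35.88 : 100.00 : 92.90 : 28.77.

35.88 : 100.00 : 92.90 : 28.77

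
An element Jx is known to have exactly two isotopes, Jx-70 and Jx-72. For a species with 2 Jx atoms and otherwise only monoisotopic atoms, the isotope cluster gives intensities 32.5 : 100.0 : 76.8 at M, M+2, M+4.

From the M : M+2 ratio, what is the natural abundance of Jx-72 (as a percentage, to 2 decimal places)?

Let p = fractional abundance of Jx-70. I(M+2)/I(M) = [C(2,1)·p^1·(1−p)] / p^2 = 2·(1−p)/p = 100.0/32.5 = 3.0769
(1−p)/p = 3.0769/2 = 1.5385  ⇒  p = 1/(1 + 1.5385) = 0.3939
Jx-70: 39.39%, Jx-72: 60.61%.

60.61%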